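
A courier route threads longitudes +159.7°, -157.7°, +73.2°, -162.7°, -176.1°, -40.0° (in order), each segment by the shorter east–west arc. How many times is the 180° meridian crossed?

3

Leg 1: +159.7° → -157.7°, shortest Δλ = 42.6° (east) — crosses 180°.
Leg 2: -157.7° → +73.2°, shortest Δλ = -129.1° (west) — crosses 180°.
Leg 3: +73.2° → -162.7°, shortest Δλ = 124.1° (east) — crosses 180°.
Leg 4: -162.7° → -176.1°, shortest Δλ = -13.4° (west) — does not cross 180°.
Leg 5: -176.1° → -40.0°, shortest Δλ = 136.1° (east) — does not cross 180°.
Total crossings: 3.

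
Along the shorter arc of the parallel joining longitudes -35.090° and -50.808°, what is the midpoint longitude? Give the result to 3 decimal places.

-42.949°

Signed shortest Δλ from -35.090° to -50.808° is -15.718°.
Midpoint longitude = -35.090° + (-15.718°)/2 = -35.090° − 7.859° = -42.949°.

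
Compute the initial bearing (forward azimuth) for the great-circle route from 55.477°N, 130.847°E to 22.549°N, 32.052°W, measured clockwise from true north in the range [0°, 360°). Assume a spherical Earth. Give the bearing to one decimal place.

Δλ = -32.052 − 130.847 = -162.899°.
θ = atan2( sin Δλ · cos φ₂ , cos φ₁ · sin φ₂ − sin φ₁ · cos φ₂ · cos Δλ )
  = atan2(-0.27158, 0.94460) = -16.040° → normalised to [0°, 360°): 343.960°.

344.0°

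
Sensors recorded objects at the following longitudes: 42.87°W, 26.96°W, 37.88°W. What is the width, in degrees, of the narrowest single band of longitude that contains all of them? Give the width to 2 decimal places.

15.91°

Sort the longitudes: -42.87°, -37.88°, -26.96°.
Eastward gaps between consecutive values (wrapping around): 4.99°, 10.92°, 344.09°.
Largest gap = 344.09° ⇒ minimal covering band is its complement: 360° − 344.09° = 15.91°.
Band runs from -42.87° eastward to -26.96°.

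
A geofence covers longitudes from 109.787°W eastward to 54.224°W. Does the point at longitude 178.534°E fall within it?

No

Band width going east from -109.787° to -54.224°: ((-54.224 − -109.787) mod 360) = 55.563°.
Offset of +178.534° east of the west edge: ((178.534 − -109.787) mod 360) = 288.321°.
288.321° > 55.563° ⇒ outside.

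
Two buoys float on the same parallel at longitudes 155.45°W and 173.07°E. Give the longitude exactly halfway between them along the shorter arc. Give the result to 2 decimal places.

171.19°W

Signed shortest Δλ from -155.45° to +173.07° is -31.48°.
Midpoint longitude = -155.45° + (-31.48°)/2 = -155.45° − 15.74° = -171.19°.
(The naïve average (-155.45 + +173.07)/2 = 8.81° is on the wrong side of the globe.)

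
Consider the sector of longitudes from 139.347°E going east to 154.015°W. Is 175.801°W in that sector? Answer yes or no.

Yes

Band width going east from +139.347° to -154.015°: ((-154.015 − 139.347) mod 360) = 66.638°.
Offset of -175.801° east of the west edge: ((-175.801 − 139.347) mod 360) = 44.852°.
44.852° ≤ 66.638° ⇒ inside.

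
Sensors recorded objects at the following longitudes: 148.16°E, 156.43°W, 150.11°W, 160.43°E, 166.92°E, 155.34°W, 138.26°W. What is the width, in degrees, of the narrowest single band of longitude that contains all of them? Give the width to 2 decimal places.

73.58°

Sort the longitudes: -156.43°, -155.34°, -150.11°, -138.26°, +148.16°, +160.43°, +166.92°.
Eastward gaps between consecutive values (wrapping around): 1.09°, 5.23°, 11.85°, 286.42°, 12.27°, 6.49°, 36.65°.
Largest gap = 286.42° ⇒ minimal covering band is its complement: 360° − 286.42° = 73.58°.
Band runs from +148.16° eastward to -138.26°, crossing the antimeridian.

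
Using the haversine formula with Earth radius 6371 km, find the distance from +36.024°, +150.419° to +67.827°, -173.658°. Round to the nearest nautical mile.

2260 nmi

Δλ = -173.658 − 150.419 = -324.077°; wrapped into (−180°, 180°]: 35.923°.
Δφ = 67.827 − 36.024 = 31.803°.
a = sin²(Δφ/2) + cos φ₁ · cos φ₂ · sin²(Δλ/2) = 0.104094.
c = 2·atan2(√a, √(1−a)) = 0.65703 rad → d = 6371·c ≈ 4185.92 km ≈ 2260.22 nmi.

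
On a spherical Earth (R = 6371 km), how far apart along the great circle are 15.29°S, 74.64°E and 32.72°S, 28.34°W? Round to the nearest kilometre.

10261 km

Δλ = -28.34 − 74.64 = -102.98°.
Δφ = -32.72 − -15.29 = -17.43°.
a = sin²(Δφ/2) + cos φ₁ · cos φ₂ · sin²(Δλ/2) = 0.519870.
c = 2·atan2(√a, √(1−a)) = 1.61055 rad → d = 6371·c ≈ 10260.79 km.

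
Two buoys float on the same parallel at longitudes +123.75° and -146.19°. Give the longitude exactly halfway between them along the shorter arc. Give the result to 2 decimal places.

+168.78°

Signed shortest Δλ from +123.75° to -146.19° is +90.06°.
Midpoint longitude = +123.75° + (+90.06°)/2 = +123.75° + 45.03° = +168.78°.
(The naïve average (+123.75 + -146.19)/2 = -11.22° is on the wrong side of the globe.)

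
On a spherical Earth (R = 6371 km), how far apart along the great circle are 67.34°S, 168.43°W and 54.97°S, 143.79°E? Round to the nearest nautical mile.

1518 nmi

Δλ = 143.79 − -168.43 = 312.22°; wrapped into (−180°, 180°]: -47.78°.
Δφ = -54.97 − -67.34 = 12.37°.
a = sin²(Δφ/2) + cos φ₁ · cos φ₂ · sin²(Δλ/2) = 0.047877.
c = 2·atan2(√a, √(1−a)) = 0.44119 rad → d = 6371·c ≈ 2810.80 km ≈ 1517.71 nmi.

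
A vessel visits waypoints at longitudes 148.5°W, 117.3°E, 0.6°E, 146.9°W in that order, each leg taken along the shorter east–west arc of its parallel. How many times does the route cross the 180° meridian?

1

Leg 1: -148.5° → +117.3°, shortest Δλ = -94.2° (west) — crosses 180°.
Leg 2: +117.3° → +0.6°, shortest Δλ = -116.7° (west) — does not cross 180°.
Leg 3: +0.6° → -146.9°, shortest Δλ = -147.5° (west) — does not cross 180°.
Total crossings: 1.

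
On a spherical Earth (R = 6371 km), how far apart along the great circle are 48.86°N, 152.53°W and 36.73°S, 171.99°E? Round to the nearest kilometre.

10141 km

Δλ = 171.99 − -152.53 = 324.52°; wrapped into (−180°, 180°]: -35.48°.
Δφ = -36.73 − 48.86 = -85.59°.
a = sin²(Δφ/2) + cos φ₁ · cos φ₂ · sin²(Δλ/2) = 0.510507.
c = 2·atan2(√a, √(1−a)) = 1.59181 rad → d = 6371·c ≈ 10141.43 km.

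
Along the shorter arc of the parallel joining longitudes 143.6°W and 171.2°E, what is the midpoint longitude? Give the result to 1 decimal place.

Signed shortest Δλ from -143.6° to +171.2° is -45.2°.
Midpoint longitude = -143.6° + (-45.2°)/2 = -143.6° − 22.6° = -166.2°.
(The naïve average (-143.6 + +171.2)/2 = 13.8° is on the wrong side of the globe.)

166.2°W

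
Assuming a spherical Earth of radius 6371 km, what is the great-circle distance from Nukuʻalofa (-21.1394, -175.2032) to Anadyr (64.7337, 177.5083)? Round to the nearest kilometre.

Δλ = 177.5083 − -175.2032 = 352.7115°; wrapped into (−180°, 180°]: -7.2885°.
Δφ = 64.7337 − -21.1394 = 85.8731°.
a = sin²(Δφ/2) + cos φ₁ · cos φ₂ · sin²(Δλ/2) = 0.465625.
c = 2·atan2(√a, √(1−a)) = 1.50199 rad → d = 6371·c ≈ 9569.20 km.

9569 km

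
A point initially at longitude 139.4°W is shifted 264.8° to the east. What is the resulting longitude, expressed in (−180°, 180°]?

Start at -139.4°; shift +264.8° → +125.4°.
+125.4° already lies in (−180°, 180°].

125.4°E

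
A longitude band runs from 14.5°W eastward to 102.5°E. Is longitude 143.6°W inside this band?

Band width going east from -14.5° to +102.5°: ((102.5 − -14.5) mod 360) = 117.0°.
Offset of -143.6° east of the west edge: ((-143.6 − -14.5) mod 360) = 230.9°.
230.9° > 117.0° ⇒ outside.

No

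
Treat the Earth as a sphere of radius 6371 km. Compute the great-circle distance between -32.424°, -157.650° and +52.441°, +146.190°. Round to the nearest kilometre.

10893 km

Δλ = 146.190 − -157.650 = 303.840°; wrapped into (−180°, 180°]: -56.160°.
Δφ = 52.441 − -32.424 = 84.865°.
a = sin²(Δφ/2) + cos φ₁ · cos φ₂ · sin²(Δλ/2) = 0.569253.
c = 2·atan2(√a, √(1−a)) = 1.70975 rad → d = 6371·c ≈ 10892.81 km.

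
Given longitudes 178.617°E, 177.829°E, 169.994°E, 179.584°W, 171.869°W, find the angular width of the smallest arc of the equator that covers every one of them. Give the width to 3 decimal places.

18.137°

Sort the longitudes: -179.584°, -171.869°, +169.994°, +177.829°, +178.617°.
Eastward gaps between consecutive values (wrapping around): 7.715°, 341.863°, 7.835°, 0.788°, 1.799°.
Largest gap = 341.863° ⇒ minimal covering band is its complement: 360° − 341.863° = 18.137°.
Band runs from +169.994° eastward to -171.869°, crossing the antimeridian.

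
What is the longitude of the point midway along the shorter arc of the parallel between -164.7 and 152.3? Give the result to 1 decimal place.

Signed shortest Δλ from -164.7° to +152.3° is -43.0°.
Midpoint longitude = -164.7° + (-43.0°)/2 = -164.7° − 21.5° = -186.2°.
Normalise into (−180°, 180°]: +173.8°.
(The naïve average (-164.7 + +152.3)/2 = -6.2° is on the wrong side of the globe.)

+173.8°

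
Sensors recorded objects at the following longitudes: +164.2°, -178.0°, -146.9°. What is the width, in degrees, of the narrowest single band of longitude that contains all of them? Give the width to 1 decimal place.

Sort the longitudes: -178.0°, -146.9°, +164.2°.
Eastward gaps between consecutive values (wrapping around): 31.1°, 311.1°, 17.8°.
Largest gap = 311.1° ⇒ minimal covering band is its complement: 360° − 311.1° = 48.9°.
Band runs from +164.2° eastward to -146.9°, crossing the antimeridian.

48.9°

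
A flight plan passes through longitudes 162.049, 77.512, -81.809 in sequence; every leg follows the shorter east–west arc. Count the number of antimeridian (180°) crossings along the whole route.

Leg 1: +162.049° → +77.512°, shortest Δλ = -84.537° (west) — does not cross 180°.
Leg 2: +77.512° → -81.809°, shortest Δλ = -159.321° (west) — does not cross 180°.
Total crossings: 0.

0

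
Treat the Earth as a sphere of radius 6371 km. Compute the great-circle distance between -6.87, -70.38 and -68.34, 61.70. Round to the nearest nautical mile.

5867 nmi

Δλ = 61.70 − -70.38 = 132.08°.
Δφ = -68.34 − -6.87 = -61.47°.
a = sin²(Δφ/2) + cos φ₁ · cos φ₂ · sin²(Δλ/2) = 0.567205.
c = 2·atan2(√a, √(1−a)) = 1.70561 rad → d = 6371·c ≈ 10866.47 km ≈ 5867.43 nmi.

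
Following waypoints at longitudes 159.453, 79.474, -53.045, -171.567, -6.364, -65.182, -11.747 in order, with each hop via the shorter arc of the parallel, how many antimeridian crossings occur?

0

Leg 1: +159.453° → +79.474°, shortest Δλ = -79.979° (west) — does not cross 180°.
Leg 2: +79.474° → -53.045°, shortest Δλ = -132.519° (west) — does not cross 180°.
Leg 3: -53.045° → -171.567°, shortest Δλ = -118.522° (west) — does not cross 180°.
Leg 4: -171.567° → -6.364°, shortest Δλ = 165.203° (east) — does not cross 180°.
Leg 5: -6.364° → -65.182°, shortest Δλ = -58.818° (west) — does not cross 180°.
Leg 6: -65.182° → -11.747°, shortest Δλ = 53.435° (east) — does not cross 180°.
Total crossings: 0.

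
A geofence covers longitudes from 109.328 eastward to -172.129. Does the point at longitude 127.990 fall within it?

Band width going east from +109.328° to -172.129°: ((-172.129 − 109.328) mod 360) = 78.543°.
Offset of +127.990° east of the west edge: ((127.990 − 109.328) mod 360) = 18.662°.
18.662° ≤ 78.543° ⇒ inside.

Yes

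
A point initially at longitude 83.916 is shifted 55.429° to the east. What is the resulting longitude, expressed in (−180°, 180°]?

Start at +83.916°; shift +55.429° → +139.345°.
+139.345° already lies in (−180°, 180°].

+139.345°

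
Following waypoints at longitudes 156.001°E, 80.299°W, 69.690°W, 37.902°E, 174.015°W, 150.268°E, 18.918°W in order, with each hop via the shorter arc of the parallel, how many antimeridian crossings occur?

Leg 1: +156.001° → -80.299°, shortest Δλ = 123.7° (east) — crosses 180°.
Leg 2: -80.299° → -69.690°, shortest Δλ = 10.609° (east) — does not cross 180°.
Leg 3: -69.690° → +37.902°, shortest Δλ = 107.592° (east) — does not cross 180°.
Leg 4: +37.902° → -174.015°, shortest Δλ = 148.083° (east) — crosses 180°.
Leg 5: -174.015° → +150.268°, shortest Δλ = -35.717° (west) — crosses 180°.
Leg 6: +150.268° → -18.918°, shortest Δλ = -169.186° (west) — does not cross 180°.
Total crossings: 3.

3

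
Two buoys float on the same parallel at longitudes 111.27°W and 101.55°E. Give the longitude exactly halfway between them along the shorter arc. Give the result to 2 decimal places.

Signed shortest Δλ from -111.27° to +101.55° is -147.18°.
Midpoint longitude = -111.27° + (-147.18°)/2 = -111.27° − 73.59° = -184.86°.
Normalise into (−180°, 180°]: +175.14°.
(The naïve average (-111.27 + +101.55)/2 = -4.86° is on the wrong side of the globe.)

175.14°E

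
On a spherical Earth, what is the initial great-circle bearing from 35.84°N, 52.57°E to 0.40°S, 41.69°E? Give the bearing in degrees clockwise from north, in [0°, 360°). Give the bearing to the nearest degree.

Δλ = 41.69 − 52.57 = -10.88°.
θ = atan2( sin Δλ · cos φ₂ , cos φ₁ · sin φ₂ − sin φ₁ · cos φ₂ · cos Δλ )
  = atan2(-0.18875, -0.58064) = -161.992° → normalised to [0°, 360°): 198.008°.

198°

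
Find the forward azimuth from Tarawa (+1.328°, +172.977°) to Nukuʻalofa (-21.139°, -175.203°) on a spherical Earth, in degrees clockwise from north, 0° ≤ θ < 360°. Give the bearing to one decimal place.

Δλ = -175.203 − 172.977 = -348.180°; wrapped into (−180°, 180°]: 11.820°.
θ = atan2( sin Δλ · cos φ₂ , cos φ₁ · sin φ₂ − sin φ₁ · cos φ₂ · cos Δλ )
  = atan2(0.19105, -0.38169) = 153.410° → normalised to [0°, 360°): 153.410°.

153.4°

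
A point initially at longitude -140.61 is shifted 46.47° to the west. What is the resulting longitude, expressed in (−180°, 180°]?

+172.92°

Start at -140.61°; shift −46.47° → -187.08°.
-187.08° lies outside (−180°, 180°]; add 360° → +172.92°.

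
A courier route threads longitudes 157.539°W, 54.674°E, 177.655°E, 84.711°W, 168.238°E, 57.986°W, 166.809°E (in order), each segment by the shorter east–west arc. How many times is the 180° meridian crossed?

5

Leg 1: -157.539° → +54.674°, shortest Δλ = -147.787° (west) — crosses 180°.
Leg 2: +54.674° → +177.655°, shortest Δλ = 122.981° (east) — does not cross 180°.
Leg 3: +177.655° → -84.711°, shortest Δλ = 97.634° (east) — crosses 180°.
Leg 4: -84.711° → +168.238°, shortest Δλ = -107.051° (west) — crosses 180°.
Leg 5: +168.238° → -57.986°, shortest Δλ = 133.776° (east) — crosses 180°.
Leg 6: -57.986° → +166.809°, shortest Δλ = -135.205° (west) — crosses 180°.
Total crossings: 5.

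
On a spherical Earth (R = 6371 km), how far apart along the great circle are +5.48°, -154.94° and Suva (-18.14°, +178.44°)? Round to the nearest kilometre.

Δλ = 178.44 − -154.94 = 333.38°; wrapped into (−180°, 180°]: -26.62°.
Δφ = -18.14 − 5.48 = -23.62°.
a = sin²(Δφ/2) + cos φ₁ · cos φ₂ · sin²(Δλ/2) = 0.092025.
c = 2·atan2(√a, √(1−a)) = 0.61643 rad → d = 6371·c ≈ 3927.25 km.

3927 km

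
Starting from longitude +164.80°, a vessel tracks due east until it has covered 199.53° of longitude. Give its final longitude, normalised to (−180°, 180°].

+4.33°

Start at +164.80°; shift +199.53° → +364.33°.
+364.33° lies outside (−180°, 180°]; subtract 360° → +4.33°.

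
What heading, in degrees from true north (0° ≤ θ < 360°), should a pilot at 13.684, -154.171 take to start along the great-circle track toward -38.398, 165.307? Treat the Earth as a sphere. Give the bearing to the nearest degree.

Δλ = 165.307 − -154.171 = 319.478°; wrapped into (−180°, 180°]: -40.522°.
θ = atan2( sin Δλ · cos φ₂ , cos φ₁ · sin φ₂ − sin φ₁ · cos φ₂ · cos Δλ )
  = atan2(-0.50921, -0.74442) = -145.627° → normalised to [0°, 360°): 214.373°.

214°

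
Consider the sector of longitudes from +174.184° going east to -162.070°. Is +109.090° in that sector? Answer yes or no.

Band width going east from +174.184° to -162.070°: ((-162.070 − 174.184) mod 360) = 23.746°.
Offset of +109.090° east of the west edge: ((109.090 − 174.184) mod 360) = 294.906°.
294.906° > 23.746° ⇒ outside.

No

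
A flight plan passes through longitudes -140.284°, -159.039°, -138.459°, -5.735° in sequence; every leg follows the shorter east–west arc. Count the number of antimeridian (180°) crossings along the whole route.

Leg 1: -140.284° → -159.039°, shortest Δλ = -18.755° (west) — does not cross 180°.
Leg 2: -159.039° → -138.459°, shortest Δλ = 20.58° (east) — does not cross 180°.
Leg 3: -138.459° → -5.735°, shortest Δλ = 132.724° (east) — does not cross 180°.
Total crossings: 0.

0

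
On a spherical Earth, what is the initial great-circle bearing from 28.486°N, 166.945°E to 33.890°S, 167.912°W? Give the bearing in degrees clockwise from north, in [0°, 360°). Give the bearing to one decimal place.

157.4°

Δλ = -167.912 − 166.945 = -334.857°; wrapped into (−180°, 180°]: 25.143°.
θ = atan2( sin Δλ · cos φ₂ , cos φ₁ · sin φ₂ − sin φ₁ · cos φ₂ · cos Δλ )
  = atan2(0.35270, -0.84850) = 157.429° → normalised to [0°, 360°): 157.429°.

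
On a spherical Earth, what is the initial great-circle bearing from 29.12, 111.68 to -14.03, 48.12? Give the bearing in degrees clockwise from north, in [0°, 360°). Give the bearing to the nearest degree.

Δλ = 48.12 − 111.68 = -63.56°.
θ = atan2( sin Δλ · cos φ₂ , cos φ₁ · sin φ₂ − sin φ₁ · cos φ₂ · cos Δλ )
  = atan2(-0.86869, -0.42201) = -115.910° → normalised to [0°, 360°): 244.090°.

244°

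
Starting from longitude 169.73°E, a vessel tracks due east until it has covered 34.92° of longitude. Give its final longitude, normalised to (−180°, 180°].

Start at +169.73°; shift +34.92° → +204.65°.
+204.65° lies outside (−180°, 180°]; subtract 360° → -155.35°.

155.35°W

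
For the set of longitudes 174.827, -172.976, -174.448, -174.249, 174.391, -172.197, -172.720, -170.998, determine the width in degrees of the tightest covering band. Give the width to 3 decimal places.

14.611°

Sort the longitudes: -174.448°, -174.249°, -172.976°, -172.720°, -172.197°, -170.998°, +174.391°, +174.827°.
Eastward gaps between consecutive values (wrapping around): 0.199°, 1.273°, 0.256°, 0.523°, 1.199°, 345.389°, 0.436°, 10.725°.
Largest gap = 345.389° ⇒ minimal covering band is its complement: 360° − 345.389° = 14.611°.
Band runs from +174.391° eastward to -170.998°, crossing the antimeridian.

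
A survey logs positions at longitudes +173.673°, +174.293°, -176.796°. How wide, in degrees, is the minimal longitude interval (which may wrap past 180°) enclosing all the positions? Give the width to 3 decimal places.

Sort the longitudes: -176.796°, +173.673°, +174.293°.
Eastward gaps between consecutive values (wrapping around): 350.469°, 0.620°, 8.911°.
Largest gap = 350.469° ⇒ minimal covering band is its complement: 360° − 350.469° = 9.531°.
Band runs from +173.673° eastward to -176.796°, crossing the antimeridian.

9.531°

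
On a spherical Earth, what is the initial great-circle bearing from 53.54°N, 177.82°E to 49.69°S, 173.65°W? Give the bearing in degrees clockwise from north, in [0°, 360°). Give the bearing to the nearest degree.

Δλ = -173.65 − 177.82 = -351.47°; wrapped into (−180°, 180°]: 8.53°.
θ = atan2( sin Δλ · cos φ₂ , cos φ₁ · sin φ₂ − sin φ₁ · cos φ₂ · cos Δλ )
  = atan2(0.09596, -0.96770) = 174.337° → normalised to [0°, 360°): 174.337°.

174°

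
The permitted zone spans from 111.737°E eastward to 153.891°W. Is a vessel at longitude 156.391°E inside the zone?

Yes

Band width going east from +111.737° to -153.891°: ((-153.891 − 111.737) mod 360) = 94.372°.
Offset of +156.391° east of the west edge: ((156.391 − 111.737) mod 360) = 44.654°.
44.654° ≤ 94.372° ⇒ inside.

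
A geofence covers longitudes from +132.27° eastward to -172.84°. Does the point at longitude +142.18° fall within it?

Band width going east from +132.27° to -172.84°: ((-172.84 − 132.27) mod 360) = 54.89°.
Offset of +142.18° east of the west edge: ((142.18 − 132.27) mod 360) = 9.91°.
9.91° ≤ 54.89° ⇒ inside.

Yes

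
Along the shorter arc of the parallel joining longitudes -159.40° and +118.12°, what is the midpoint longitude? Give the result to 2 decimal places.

+159.36°

Signed shortest Δλ from -159.40° to +118.12° is -82.48°.
Midpoint longitude = -159.40° + (-82.48°)/2 = -159.40° − 41.24° = -200.64°.
Normalise into (−180°, 180°]: +159.36°.
(The naïve average (-159.40 + +118.12)/2 = -20.64° is on the wrong side of the globe.)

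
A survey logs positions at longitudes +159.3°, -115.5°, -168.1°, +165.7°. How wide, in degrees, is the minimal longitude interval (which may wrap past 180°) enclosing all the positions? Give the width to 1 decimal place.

85.2°

Sort the longitudes: -168.1°, -115.5°, +159.3°, +165.7°.
Eastward gaps between consecutive values (wrapping around): 52.6°, 274.8°, 6.4°, 26.2°.
Largest gap = 274.8° ⇒ minimal covering band is its complement: 360° − 274.8° = 85.2°.
Band runs from +159.3° eastward to -115.5°, crossing the antimeridian.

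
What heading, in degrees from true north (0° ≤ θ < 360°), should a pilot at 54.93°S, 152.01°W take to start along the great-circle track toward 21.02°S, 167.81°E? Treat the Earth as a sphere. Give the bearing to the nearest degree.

302°

Δλ = 167.81 − -152.01 = 319.82°; wrapped into (−180°, 180°]: -40.18°.
θ = atan2( sin Δλ · cos φ₂ , cos φ₁ · sin φ₂ − sin φ₁ · cos φ₂ · cos Δλ )
  = atan2(-0.60226, 0.37761) = -57.913° → normalised to [0°, 360°): 302.087°.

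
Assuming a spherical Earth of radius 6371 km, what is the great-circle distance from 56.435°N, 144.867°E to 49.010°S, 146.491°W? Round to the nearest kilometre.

Δλ = -146.491 − 144.867 = -291.358°; wrapped into (−180°, 180°]: 68.642°.
Δφ = -49.010 − 56.435 = -105.445°.
a = sin²(Δφ/2) + cos φ₁ · cos φ₂ · sin²(Δλ/2) = 0.748444.
c = 2·atan2(√a, √(1−a)) = 2.09081 rad → d = 6371·c ≈ 13320.53 km.

13321 km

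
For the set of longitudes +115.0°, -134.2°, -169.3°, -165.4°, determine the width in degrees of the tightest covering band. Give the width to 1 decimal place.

110.8°

Sort the longitudes: -169.3°, -165.4°, -134.2°, +115.0°.
Eastward gaps between consecutive values (wrapping around): 3.9°, 31.2°, 249.2°, 75.7°.
Largest gap = 249.2° ⇒ minimal covering band is its complement: 360° − 249.2° = 110.8°.
Band runs from +115.0° eastward to -134.2°, crossing the antimeridian.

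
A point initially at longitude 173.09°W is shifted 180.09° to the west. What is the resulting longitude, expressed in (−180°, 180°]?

6.82°E

Start at -173.09°; shift −180.09° → -353.18°.
-353.18° lies outside (−180°, 180°]; add 360° → +6.82°.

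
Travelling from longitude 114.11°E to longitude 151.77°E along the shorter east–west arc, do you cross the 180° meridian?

No

Signed shortest Δλ = ((151.77 − 114.11 + 180) mod 360) − 180 = 37.66°.
Going east by 37.66° from +114.11° reaches +151.77° without touching 180°.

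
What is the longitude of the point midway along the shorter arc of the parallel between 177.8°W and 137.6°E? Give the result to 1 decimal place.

159.9°E

Signed shortest Δλ from -177.8° to +137.6° is -44.6°.
Midpoint longitude = -177.8° + (-44.6°)/2 = -177.8° − 22.3° = -200.1°.
Normalise into (−180°, 180°]: +159.9°.
(The naïve average (-177.8 + +137.6)/2 = -20.1° is on the wrong side of the globe.)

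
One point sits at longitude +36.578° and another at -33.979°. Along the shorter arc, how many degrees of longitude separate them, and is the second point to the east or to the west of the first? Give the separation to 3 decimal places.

Raw difference: -33.979 − 36.578 = -70.557°.
Normalise into (−180°, 180°]: -70.557° stays -70.557°.
Negative ⇒ the second point lies to the west; separation 70.557°.

70.557° west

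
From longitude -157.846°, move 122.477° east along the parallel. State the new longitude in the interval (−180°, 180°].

Start at -157.846°; shift +122.477° → -35.369°.
-35.369° already lies in (−180°, 180°].

-35.369°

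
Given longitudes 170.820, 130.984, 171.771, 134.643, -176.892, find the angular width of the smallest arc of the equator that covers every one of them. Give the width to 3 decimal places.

52.124°

Sort the longitudes: -176.892°, +130.984°, +134.643°, +170.820°, +171.771°.
Eastward gaps between consecutive values (wrapping around): 307.876°, 3.659°, 36.177°, 0.951°, 11.337°.
Largest gap = 307.876° ⇒ minimal covering band is its complement: 360° − 307.876° = 52.124°.
Band runs from +130.984° eastward to -176.892°, crossing the antimeridian.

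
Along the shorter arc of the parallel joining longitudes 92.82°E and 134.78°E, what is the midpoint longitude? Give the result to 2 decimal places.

113.80°E

Signed shortest Δλ from +92.82° to +134.78° is +41.96°.
Midpoint longitude = +92.82° + (+41.96°)/2 = +92.82° + 20.98° = +113.80°.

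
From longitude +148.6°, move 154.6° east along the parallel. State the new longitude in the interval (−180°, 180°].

-56.8°

Start at +148.6°; shift +154.6° → +303.2°.
+303.2° lies outside (−180°, 180°]; subtract 360° → -56.8°.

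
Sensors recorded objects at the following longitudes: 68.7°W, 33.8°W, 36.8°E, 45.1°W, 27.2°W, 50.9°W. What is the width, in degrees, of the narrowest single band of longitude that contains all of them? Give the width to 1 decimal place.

105.5°

Sort the longitudes: -68.7°, -50.9°, -45.1°, -33.8°, -27.2°, +36.8°.
Eastward gaps between consecutive values (wrapping around): 17.8°, 5.8°, 11.3°, 6.6°, 64.0°, 254.5°.
Largest gap = 254.5° ⇒ minimal covering band is its complement: 360° − 254.5° = 105.5°.
Band runs from -68.7° eastward to +36.8°.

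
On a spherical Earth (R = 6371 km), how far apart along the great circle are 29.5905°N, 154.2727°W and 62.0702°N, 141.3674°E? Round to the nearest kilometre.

5807 km

Δλ = 141.3674 − -154.2727 = 295.6401°; wrapped into (−180°, 180°]: -64.3599°.
Δφ = 62.0702 − 29.5905 = 32.4797°.
a = sin²(Δφ/2) + cos φ₁ · cos φ₂ · sin²(Δλ/2) = 0.193737.
c = 2·atan2(√a, √(1−a)) = 0.91154 rad → d = 6371·c ≈ 5807.44 km.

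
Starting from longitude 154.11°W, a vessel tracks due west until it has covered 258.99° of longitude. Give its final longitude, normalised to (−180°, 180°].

Start at -154.11°; shift −258.99° → -413.10°.
-413.10° lies outside (−180°, 180°]; add 360° → -53.10°.

53.10°W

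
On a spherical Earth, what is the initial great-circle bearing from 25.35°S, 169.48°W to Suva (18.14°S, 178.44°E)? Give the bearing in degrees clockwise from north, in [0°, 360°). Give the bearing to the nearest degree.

300°

Δλ = 178.44 − -169.48 = 347.92°; wrapped into (−180°, 180°]: -12.08°.
θ = atan2( sin Δλ · cos φ₂ , cos φ₁ · sin φ₂ − sin φ₁ · cos φ₂ · cos Δλ )
  = atan2(-0.19888, 0.11650) = -59.639° → normalised to [0°, 360°): 300.361°.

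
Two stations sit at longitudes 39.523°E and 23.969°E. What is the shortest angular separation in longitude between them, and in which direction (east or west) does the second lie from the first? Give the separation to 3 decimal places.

15.554° west

Raw difference: 23.969 − 39.523 = -15.554°.
Normalise into (−180°, 180°]: -15.554° stays -15.554°.
Negative ⇒ the second point lies to the west; separation 15.554°.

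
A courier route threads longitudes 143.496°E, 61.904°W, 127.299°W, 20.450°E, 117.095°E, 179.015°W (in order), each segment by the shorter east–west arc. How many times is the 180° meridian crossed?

Leg 1: +143.496° → -61.904°, shortest Δλ = 154.6° (east) — crosses 180°.
Leg 2: -61.904° → -127.299°, shortest Δλ = -65.395° (west) — does not cross 180°.
Leg 3: -127.299° → +20.450°, shortest Δλ = 147.749° (east) — does not cross 180°.
Leg 4: +20.450° → +117.095°, shortest Δλ = 96.645° (east) — does not cross 180°.
Leg 5: +117.095° → -179.015°, shortest Δλ = 63.89° (east) — crosses 180°.
Total crossings: 2.

2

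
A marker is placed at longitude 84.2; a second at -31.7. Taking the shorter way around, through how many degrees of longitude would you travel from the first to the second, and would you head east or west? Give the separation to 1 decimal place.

115.9° west

Raw difference: -31.7 − 84.2 = -115.9°.
Normalise into (−180°, 180°]: -115.9° stays -115.9°.
Negative ⇒ the second point lies to the west; separation 115.9°.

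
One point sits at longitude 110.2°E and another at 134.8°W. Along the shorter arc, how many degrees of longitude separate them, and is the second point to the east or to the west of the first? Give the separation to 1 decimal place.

Raw difference: -134.8 − 110.2 = -245.0°.
Normalise into (−180°, 180°]: -245.0° + 360° = 115.0°.
Positive ⇒ the second point lies to the east; separation 115.0°.

115.0° east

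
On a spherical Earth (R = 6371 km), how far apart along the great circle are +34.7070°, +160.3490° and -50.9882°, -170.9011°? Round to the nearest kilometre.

9936 km

Δλ = -170.9011 − 160.3490 = -331.2501°; wrapped into (−180°, 180°]: 28.7499°.
Δφ = -50.9882 − 34.7070 = -85.6952°.
a = sin²(Δφ/2) + cos φ₁ · cos φ₂ · sin²(Δλ/2) = 0.494364.
c = 2·atan2(√a, √(1−a)) = 1.55952 rad → d = 6371·c ≈ 9935.73 km.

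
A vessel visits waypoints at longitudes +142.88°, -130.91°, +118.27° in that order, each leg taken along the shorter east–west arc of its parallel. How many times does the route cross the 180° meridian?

Leg 1: +142.88° → -130.91°, shortest Δλ = 86.21° (east) — crosses 180°.
Leg 2: -130.91° → +118.27°, shortest Δλ = -110.82° (west) — crosses 180°.
Total crossings: 2.

2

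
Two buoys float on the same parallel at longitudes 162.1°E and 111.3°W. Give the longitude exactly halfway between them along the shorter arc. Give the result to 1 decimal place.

Signed shortest Δλ from +162.1° to -111.3° is +86.6°.
Midpoint longitude = +162.1° + (+86.6°)/2 = +162.1° + 43.3° = +205.4°.
Normalise into (−180°, 180°]: -154.6°.
(The naïve average (+162.1 + -111.3)/2 = 25.4° is on the wrong side of the globe.)

154.6°W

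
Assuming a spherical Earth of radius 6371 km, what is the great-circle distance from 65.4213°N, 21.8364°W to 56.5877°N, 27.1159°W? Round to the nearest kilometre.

1022 km

Δλ = -27.1159 − -21.8364 = -5.2795°.
Δφ = 56.5877 − 65.4213 = -8.8336°.
a = sin²(Δφ/2) + cos φ₁ · cos φ₂ · sin²(Δλ/2) = 0.006417.
c = 2·atan2(√a, √(1−a)) = 0.16038 rad → d = 6371·c ≈ 1021.77 km.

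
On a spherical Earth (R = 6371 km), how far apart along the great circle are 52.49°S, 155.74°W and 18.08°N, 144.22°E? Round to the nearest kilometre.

9734 km

Δλ = 144.22 − -155.74 = 299.96°; wrapped into (−180°, 180°]: -60.04°.
Δφ = 18.08 − -52.49 = 70.57°.
a = sin²(Δφ/2) + cos φ₁ · cos φ₂ · sin²(Δλ/2) = 0.478556.
c = 2·atan2(√a, √(1−a)) = 1.52790 rad → d = 6371·c ≈ 9734.22 km.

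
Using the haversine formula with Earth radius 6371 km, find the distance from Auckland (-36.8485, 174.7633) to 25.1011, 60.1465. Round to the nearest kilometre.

13766 km

Δλ = 60.1465 − 174.7633 = -114.6168°.
Δφ = 25.1011 − -36.8485 = 61.9496°.
a = sin²(Δφ/2) + cos φ₁ · cos φ₂ · sin²(Δλ/2) = 0.778127.
c = 2·atan2(√a, √(1−a)) = 2.16067 rad → d = 6371·c ≈ 13765.62 km.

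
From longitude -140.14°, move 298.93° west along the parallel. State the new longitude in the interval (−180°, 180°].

Start at -140.14°; shift −298.93° → -439.07°.
-439.07° lies outside (−180°, 180°]; add 360° → -79.07°.

-79.07°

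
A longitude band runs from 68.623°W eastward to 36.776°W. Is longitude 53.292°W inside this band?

Band width going east from -68.623° to -36.776°: ((-36.776 − -68.623) mod 360) = 31.847°.
Offset of -53.292° east of the west edge: ((-53.292 − -68.623) mod 360) = 15.331°.
15.331° ≤ 31.847° ⇒ inside.

Yes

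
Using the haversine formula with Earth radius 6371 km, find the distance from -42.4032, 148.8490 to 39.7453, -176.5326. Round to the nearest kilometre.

Δλ = -176.5326 − 148.8490 = -325.3816°; wrapped into (−180°, 180°]: 34.6184°.
Δφ = 39.7453 − -42.4032 = 82.1485°.
a = sin²(Δφ/2) + cos φ₁ · cos φ₂ · sin²(Δλ/2) = 0.481957.
c = 2·atan2(√a, √(1−a)) = 1.53470 rad → d = 6371·c ≈ 9777.59 km.

9778 km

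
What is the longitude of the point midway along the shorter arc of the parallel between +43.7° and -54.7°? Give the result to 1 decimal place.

Signed shortest Δλ from +43.7° to -54.7° is -98.4°.
Midpoint longitude = +43.7° + (-98.4°)/2 = +43.7° − 49.2° = -5.5°.

-5.5°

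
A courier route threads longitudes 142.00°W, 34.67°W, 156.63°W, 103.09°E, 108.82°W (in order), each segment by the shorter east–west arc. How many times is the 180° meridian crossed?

Leg 1: -142.00° → -34.67°, shortest Δλ = 107.33° (east) — does not cross 180°.
Leg 2: -34.67° → -156.63°, shortest Δλ = -121.96° (west) — does not cross 180°.
Leg 3: -156.63° → +103.09°, shortest Δλ = -100.28° (west) — crosses 180°.
Leg 4: +103.09° → -108.82°, shortest Δλ = 148.09° (east) — crosses 180°.
Total crossings: 2.

2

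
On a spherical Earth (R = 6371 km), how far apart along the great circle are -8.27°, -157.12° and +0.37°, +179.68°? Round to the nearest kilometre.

2745 km

Δλ = 179.68 − -157.12 = 336.80°; wrapped into (−180°, 180°]: -23.20°.
Δφ = 0.37 − -8.27 = 8.64°.
a = sin²(Δφ/2) + cos φ₁ · cos φ₂ · sin²(Δλ/2) = 0.045685.
c = 2·atan2(√a, √(1−a)) = 0.43081 rad → d = 6371·c ≈ 2744.66 km.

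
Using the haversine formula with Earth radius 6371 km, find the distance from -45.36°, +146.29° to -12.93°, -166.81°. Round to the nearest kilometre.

5689 km

Δλ = -166.81 − 146.29 = -313.10°; wrapped into (−180°, 180°]: 46.90°.
Δφ = -12.93 − -45.36 = 32.43°.
a = sin²(Δφ/2) + cos φ₁ · cos φ₂ · sin²(Δλ/2) = 0.186429.
c = 2·atan2(√a, √(1−a)) = 0.89292 rad → d = 6371·c ≈ 5688.78 km.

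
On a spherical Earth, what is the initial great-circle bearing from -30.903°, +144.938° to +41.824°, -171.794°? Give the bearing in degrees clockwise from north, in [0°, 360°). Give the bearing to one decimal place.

Δλ = -171.794 − 144.938 = -316.732°; wrapped into (−180°, 180°]: 43.268°.
θ = atan2( sin Δλ · cos φ₂ , cos φ₁ · sin φ₂ − sin φ₁ · cos φ₂ · cos Δλ )
  = atan2(0.51077, 0.85086) = 30.976° → normalised to [0°, 360°): 30.976°.

31.0°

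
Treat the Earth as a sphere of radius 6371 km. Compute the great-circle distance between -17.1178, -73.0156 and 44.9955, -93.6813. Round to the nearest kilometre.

7216 km

Δλ = -93.6813 − -73.0156 = -20.6657°.
Δφ = 44.9955 − -17.1178 = 62.1133°.
a = sin²(Δφ/2) + cos φ₁ · cos φ₂ · sin²(Δλ/2) = 0.287881.
c = 2·atan2(√a, √(1−a)) = 1.13268 rad → d = 6371·c ≈ 7216.28 km.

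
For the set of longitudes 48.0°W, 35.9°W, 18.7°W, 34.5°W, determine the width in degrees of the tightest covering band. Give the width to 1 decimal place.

Sort the longitudes: -48.0°, -35.9°, -34.5°, -18.7°.
Eastward gaps between consecutive values (wrapping around): 12.1°, 1.4°, 15.8°, 330.7°.
Largest gap = 330.7° ⇒ minimal covering band is its complement: 360° − 330.7° = 29.3°.
Band runs from -48.0° eastward to -18.7°.

29.3°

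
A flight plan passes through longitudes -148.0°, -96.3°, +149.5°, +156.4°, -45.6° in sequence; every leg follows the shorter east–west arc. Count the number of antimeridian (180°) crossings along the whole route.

Leg 1: -148.0° → -96.3°, shortest Δλ = 51.7° (east) — does not cross 180°.
Leg 2: -96.3° → +149.5°, shortest Δλ = -114.2° (west) — crosses 180°.
Leg 3: +149.5° → +156.4°, shortest Δλ = 6.9° (east) — does not cross 180°.
Leg 4: +156.4° → -45.6°, shortest Δλ = 158.0° (east) — crosses 180°.
Total crossings: 2.

2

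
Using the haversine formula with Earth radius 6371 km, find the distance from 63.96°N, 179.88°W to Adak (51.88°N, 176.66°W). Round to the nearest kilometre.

Δλ = -176.66 − -179.88 = 3.22°.
Δφ = 51.88 − 63.96 = -12.08°.
a = sin²(Δφ/2) + cos φ₁ · cos φ₂ · sin²(Δλ/2) = 0.011286.
c = 2·atan2(√a, √(1−a)) = 0.21287 rad → d = 6371·c ≈ 1356.20 km.

1356 km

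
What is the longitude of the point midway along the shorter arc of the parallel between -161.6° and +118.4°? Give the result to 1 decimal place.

+158.4°

Signed shortest Δλ from -161.6° to +118.4° is -80.0°.
Midpoint longitude = -161.6° + (-80.0°)/2 = -161.6° − 40.0° = -201.6°.
Normalise into (−180°, 180°]: +158.4°.
(The naïve average (-161.6 + +118.4)/2 = -21.6° is on the wrong side of the globe.)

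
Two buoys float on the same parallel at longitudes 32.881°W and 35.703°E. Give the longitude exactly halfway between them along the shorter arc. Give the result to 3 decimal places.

1.411°E

Signed shortest Δλ from -32.881° to +35.703° is +68.584°.
Midpoint longitude = -32.881° + (+68.584°)/2 = -32.881° + 34.292° = +1.411°.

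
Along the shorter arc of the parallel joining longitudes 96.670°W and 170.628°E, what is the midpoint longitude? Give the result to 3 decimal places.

143.021°W

Signed shortest Δλ from -96.670° to +170.628° is -92.702°.
Midpoint longitude = -96.670° + (-92.702°)/2 = -96.670° − 46.351° = -143.021°.
(The naïve average (-96.670 + +170.628)/2 = 36.979° is on the wrong side of the globe.)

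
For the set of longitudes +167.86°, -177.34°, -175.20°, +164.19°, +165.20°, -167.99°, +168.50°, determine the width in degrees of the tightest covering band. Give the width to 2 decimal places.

27.82°

Sort the longitudes: -177.34°, -175.20°, -167.99°, +164.19°, +165.20°, +167.86°, +168.50°.
Eastward gaps between consecutive values (wrapping around): 2.14°, 7.21°, 332.18°, 1.01°, 2.66°, 0.64°, 14.16°.
Largest gap = 332.18° ⇒ minimal covering band is its complement: 360° − 332.18° = 27.82°.
Band runs from +164.19° eastward to -167.99°, crossing the antimeridian.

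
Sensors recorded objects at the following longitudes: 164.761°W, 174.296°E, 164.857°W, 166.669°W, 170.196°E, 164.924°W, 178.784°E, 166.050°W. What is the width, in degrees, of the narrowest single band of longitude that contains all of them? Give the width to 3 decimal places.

Sort the longitudes: -166.669°, -166.050°, -164.924°, -164.857°, -164.761°, +170.196°, +174.296°, +178.784°.
Eastward gaps between consecutive values (wrapping around): 0.619°, 1.126°, 0.067°, 0.096°, 334.957°, 4.100°, 4.488°, 14.547°.
Largest gap = 334.957° ⇒ minimal covering band is its complement: 360° − 334.957° = 25.043°.
Band runs from +170.196° eastward to -164.761°, crossing the antimeridian.

25.043°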